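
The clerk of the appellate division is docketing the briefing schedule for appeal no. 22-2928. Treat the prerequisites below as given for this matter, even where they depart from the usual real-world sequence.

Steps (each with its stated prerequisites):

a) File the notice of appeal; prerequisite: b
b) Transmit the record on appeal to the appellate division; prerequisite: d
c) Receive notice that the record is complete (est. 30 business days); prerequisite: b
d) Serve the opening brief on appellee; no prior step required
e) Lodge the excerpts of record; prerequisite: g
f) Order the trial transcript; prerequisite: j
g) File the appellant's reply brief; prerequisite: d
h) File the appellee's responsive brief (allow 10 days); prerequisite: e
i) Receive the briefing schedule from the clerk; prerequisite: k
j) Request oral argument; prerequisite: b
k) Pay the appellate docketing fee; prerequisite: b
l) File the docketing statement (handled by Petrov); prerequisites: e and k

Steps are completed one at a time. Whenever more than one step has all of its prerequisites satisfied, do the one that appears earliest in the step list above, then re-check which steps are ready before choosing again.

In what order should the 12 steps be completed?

Only d has no prerequisites, so it is first.
b and g are both available; b is listed earlier → b.
a, c, j and k now also ready, so the ready set is {a, c, g, j, k}; a is listed earlier → a.
Ready: c, g, j and k. c is listed earlier → c.
g, j and k are all available; g is listed earlier → g.
Ready: e, j and k. e is listed earlier → e.
h now also ready, so the ready set is {h, j, k}; h is listed earlier → h.
Ready: j and k. j is listed earlier → j.
f now also ready, so the ready set is {f, k}; f is listed earlier → f.
Next only k has its prerequisites met → k.
Now i and l have their prerequisites met. i is listed earlier, so i next.
l needed e and k, now all done → l.

d, b, a, c, g, e, h, j, f, k, i, l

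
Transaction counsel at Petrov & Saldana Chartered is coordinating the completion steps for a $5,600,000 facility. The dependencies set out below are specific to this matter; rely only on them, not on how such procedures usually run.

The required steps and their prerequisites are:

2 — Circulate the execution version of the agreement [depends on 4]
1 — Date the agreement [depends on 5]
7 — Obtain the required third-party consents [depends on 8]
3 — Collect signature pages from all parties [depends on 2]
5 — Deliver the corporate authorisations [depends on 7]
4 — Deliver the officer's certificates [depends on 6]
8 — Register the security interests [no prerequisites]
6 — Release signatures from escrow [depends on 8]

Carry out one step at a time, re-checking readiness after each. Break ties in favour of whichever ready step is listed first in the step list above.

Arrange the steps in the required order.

8 is the only step with nothing outstanding, so it goes first.
7 and 6 are both available; 7 is listed earlier → 7.
5 now also ready, so the ready set is {5, 6}; 5 is listed earlier → 5.
1 now also ready, so the ready set is {1, 6}; 1 is listed earlier → 1.
6 needed 8, now all done → 6.
4 is the only step now ready → 4.
2 needed 4, now all done → 2.
3 needed 2, now all done → 3.

8, 7, 5, 1, 6, 4, 2, 3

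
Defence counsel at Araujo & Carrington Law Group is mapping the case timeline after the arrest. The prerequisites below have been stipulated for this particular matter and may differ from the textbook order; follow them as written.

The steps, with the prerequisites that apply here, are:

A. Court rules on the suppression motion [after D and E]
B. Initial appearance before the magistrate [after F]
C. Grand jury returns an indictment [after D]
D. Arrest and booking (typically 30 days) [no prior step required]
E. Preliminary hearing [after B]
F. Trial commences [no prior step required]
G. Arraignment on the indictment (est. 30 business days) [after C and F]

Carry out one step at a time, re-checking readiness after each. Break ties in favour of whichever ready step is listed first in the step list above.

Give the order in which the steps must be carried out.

Nothing is required for D and F. D is listed earlier → D first.
C now also ready, so the ready set is {C, F}; C is listed earlier → C.
F is the only step now ready → F.
Ready: B and G. B is listed earlier → B.
E and G are both available; E is listed earlier → E.
A now also ready, so the ready set is {A, G}; A is listed earlier → A.
G needed C and F, now all done → G.

D → C → F → B → E → A → G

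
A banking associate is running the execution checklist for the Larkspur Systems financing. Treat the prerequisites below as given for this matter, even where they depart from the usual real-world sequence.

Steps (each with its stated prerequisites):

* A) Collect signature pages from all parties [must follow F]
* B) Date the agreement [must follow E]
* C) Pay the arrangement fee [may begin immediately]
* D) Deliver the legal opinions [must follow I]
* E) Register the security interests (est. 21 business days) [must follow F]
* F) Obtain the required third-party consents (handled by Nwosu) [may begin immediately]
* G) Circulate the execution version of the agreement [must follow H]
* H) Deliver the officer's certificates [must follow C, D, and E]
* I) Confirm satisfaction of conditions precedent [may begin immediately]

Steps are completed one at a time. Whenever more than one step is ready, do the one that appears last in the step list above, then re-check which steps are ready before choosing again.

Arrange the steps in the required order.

I, F and C have no prerequisites; I is listed later, so I is first.
D now also ready, so the ready set is {F, D, C}; F is listed later → F.
E and A now also ready, so the ready set is {E, D, C, A}; E is listed later → E.
B now also ready, so the ready set is {D, C, B, A}; D is listed later → D.
Ready: C, B and A. C is listed later → C.
H now also ready, so the ready set is {H, B, A}; H is listed later → H.
Now G, B and A have their prerequisites met. G is listed later, so G next.
Ready: B and A. B is listed later → B.
A needed F, now all done → A.

I → F → E → D → C → H → G → B → A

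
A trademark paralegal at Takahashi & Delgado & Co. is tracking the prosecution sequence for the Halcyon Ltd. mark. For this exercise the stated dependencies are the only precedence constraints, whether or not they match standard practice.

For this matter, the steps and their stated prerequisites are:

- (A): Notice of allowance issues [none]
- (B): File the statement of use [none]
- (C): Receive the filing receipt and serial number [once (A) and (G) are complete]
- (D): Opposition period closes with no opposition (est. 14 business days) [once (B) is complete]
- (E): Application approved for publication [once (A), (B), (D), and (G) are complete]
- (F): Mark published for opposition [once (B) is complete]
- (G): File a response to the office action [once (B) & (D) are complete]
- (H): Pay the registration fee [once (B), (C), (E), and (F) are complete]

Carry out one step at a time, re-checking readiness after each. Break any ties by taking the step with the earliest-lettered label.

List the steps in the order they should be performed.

(A) → (B) → (D) → (F) → (G) → (C) → (E) → (H)

(A) and (B) have no prerequisites; (A) has the earlier label, so (A) is first.
(B) is the only step now ready → (B).
Ready: (D) and (F). (D) has the earlier label → (D).
Ready: (F) and (G). (F) has the earlier label → (F).
(G) needed (B) and (D), now all done → (G).
Ready: (C) and (E). (C) has the earlier label → (C).
(E) is the only step now ready → (E).
That leaves (H) as the only ready step → (H).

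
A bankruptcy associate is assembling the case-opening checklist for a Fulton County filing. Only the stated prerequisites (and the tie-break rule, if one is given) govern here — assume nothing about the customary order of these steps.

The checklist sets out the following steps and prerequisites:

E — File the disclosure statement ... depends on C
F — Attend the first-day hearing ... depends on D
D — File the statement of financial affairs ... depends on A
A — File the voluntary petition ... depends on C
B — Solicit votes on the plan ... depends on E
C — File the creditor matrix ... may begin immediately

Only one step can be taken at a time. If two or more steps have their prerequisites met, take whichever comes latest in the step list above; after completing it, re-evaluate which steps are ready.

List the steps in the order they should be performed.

C, A, D, F, E, B

C has no prerequisites → C first.
Ready: A and E. A is listed later → A.
Now D and E have their prerequisites met. D is listed later, so D next.
Ready: F and E. F is listed later → F.
E needed C, now all done → E.
B needed E, now all done → B.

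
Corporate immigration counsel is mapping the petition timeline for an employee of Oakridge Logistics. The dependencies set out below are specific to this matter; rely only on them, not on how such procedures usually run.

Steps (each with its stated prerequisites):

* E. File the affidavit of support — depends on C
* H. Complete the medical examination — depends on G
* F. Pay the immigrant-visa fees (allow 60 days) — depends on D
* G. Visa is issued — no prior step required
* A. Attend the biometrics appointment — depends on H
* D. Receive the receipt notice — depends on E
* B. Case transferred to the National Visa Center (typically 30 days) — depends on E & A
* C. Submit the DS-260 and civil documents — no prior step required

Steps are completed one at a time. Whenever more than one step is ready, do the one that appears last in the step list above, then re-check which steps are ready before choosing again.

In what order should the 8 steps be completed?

C, G, H, A, E, B, D, F

C and G have no prerequisites; C is listed later, so C is first.
E now also ready, so the ready set is {G, E}; G is listed later → G.
H now also ready, so the ready set is {H, E}; H is listed later → H.
A now also ready, so the ready set is {A, E}; A is listed later → A.
E is the only step now ready → E.
Ready: B and D. B is listed later → B.
D needed E, now all done → D.
That leaves F as the only ready step → F.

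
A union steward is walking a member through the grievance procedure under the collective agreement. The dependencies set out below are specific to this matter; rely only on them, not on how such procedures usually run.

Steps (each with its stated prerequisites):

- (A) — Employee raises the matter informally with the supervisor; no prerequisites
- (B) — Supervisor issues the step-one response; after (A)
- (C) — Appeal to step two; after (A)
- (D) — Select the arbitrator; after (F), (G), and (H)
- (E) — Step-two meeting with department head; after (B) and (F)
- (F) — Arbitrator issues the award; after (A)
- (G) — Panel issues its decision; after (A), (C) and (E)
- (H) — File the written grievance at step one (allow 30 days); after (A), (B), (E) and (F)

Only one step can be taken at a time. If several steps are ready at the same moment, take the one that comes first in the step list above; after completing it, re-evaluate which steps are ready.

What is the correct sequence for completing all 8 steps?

Only (A) has no prerequisites, so it is first.
Now (B), (C) and (F) have their prerequisites met. (B) is listed earlier, so (B) next.
(C) and (F) are both available; (C) is listed earlier → (C).
That leaves (F) as the only ready step → (F).
Next only (E) has its prerequisites met → (E).
(G) and (H) are both available; (G) is listed earlier → (G).
(H) needed (A), (B), (E) and (F), now all done → (H).
(D) needed (F), (G) and (H), now all done → (D).

(A) (B) (C) (F) (E) (G) (H) (D)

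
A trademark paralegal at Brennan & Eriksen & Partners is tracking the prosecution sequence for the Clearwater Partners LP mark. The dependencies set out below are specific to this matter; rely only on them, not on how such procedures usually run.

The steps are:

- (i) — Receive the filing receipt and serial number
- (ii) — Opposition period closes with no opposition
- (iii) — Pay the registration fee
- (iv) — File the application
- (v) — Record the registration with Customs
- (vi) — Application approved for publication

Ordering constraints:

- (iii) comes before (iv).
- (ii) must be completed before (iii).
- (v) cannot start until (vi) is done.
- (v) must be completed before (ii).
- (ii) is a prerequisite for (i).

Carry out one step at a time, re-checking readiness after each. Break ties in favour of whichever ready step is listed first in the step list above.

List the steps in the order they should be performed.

(vi) is the only step with nothing outstanding, so it goes first.
(v) needed (vi), now all done → (v).
That leaves (ii) as the only ready step → (ii).
Ready: (i) and (iii). (i) is listed earlier → (i).
Next only (iii) has its prerequisites met → (iii).
(iv) needed (iii), now all done → (iv).

(vi) → (v) → (ii) → (i) → (iii) → (iv)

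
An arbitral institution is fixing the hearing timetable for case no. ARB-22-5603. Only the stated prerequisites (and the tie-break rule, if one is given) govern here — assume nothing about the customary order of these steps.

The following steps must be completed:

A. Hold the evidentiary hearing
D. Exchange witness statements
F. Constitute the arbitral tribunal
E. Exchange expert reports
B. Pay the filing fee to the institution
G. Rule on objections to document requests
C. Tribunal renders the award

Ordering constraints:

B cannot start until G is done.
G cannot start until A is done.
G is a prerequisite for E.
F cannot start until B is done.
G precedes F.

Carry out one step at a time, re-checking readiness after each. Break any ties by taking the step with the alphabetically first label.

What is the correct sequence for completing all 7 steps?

A, C and D have no prerequisites; A has the earlier label, so A is first.
C, D and G are all available; C has the earlier label → C.
D and G are both available; D has the earlier label → D.
G is the only step now ready → G.
B and E are both available; B has the earlier label → B.
Now E and F have their prerequisites met. E has the earlier label, so E next.
That leaves F as the only ready step → F.

A, C, D, G, B, E, F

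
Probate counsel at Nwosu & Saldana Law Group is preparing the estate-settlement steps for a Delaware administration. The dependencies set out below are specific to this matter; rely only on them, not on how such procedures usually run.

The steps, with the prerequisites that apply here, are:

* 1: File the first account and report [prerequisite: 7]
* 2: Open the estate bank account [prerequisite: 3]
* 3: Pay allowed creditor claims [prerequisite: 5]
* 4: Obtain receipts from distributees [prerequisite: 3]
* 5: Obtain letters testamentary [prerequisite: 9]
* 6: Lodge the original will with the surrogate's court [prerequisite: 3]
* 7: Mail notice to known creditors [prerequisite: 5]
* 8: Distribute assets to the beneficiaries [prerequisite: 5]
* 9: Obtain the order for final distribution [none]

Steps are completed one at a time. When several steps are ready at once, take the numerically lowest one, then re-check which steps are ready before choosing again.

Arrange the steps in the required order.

Only 9 has no prerequisites, so it is first.
5 needed 9, now all done → 5.
3, 7 and 8 are all available; 3 has the earlier label → 3.
Ready: 2, 4, 6, 7 and 8. 2 has the earlier label → 2.
Ready: 4, 6, 7 and 8. 4 has the earlier label → 4.
Now 6, 7 and 8 have their prerequisites met. 6 has the earlier label, so 6 next.
Now 7 and 8 have their prerequisites met. 7 has the earlier label, so 7 next.
Now 1 and 8 have their prerequisites met. 1 has the earlier label, so 1 next.
8 is the only step now ready → 8.

9, 5, 3, 2, 4, 6, 7, 1, 8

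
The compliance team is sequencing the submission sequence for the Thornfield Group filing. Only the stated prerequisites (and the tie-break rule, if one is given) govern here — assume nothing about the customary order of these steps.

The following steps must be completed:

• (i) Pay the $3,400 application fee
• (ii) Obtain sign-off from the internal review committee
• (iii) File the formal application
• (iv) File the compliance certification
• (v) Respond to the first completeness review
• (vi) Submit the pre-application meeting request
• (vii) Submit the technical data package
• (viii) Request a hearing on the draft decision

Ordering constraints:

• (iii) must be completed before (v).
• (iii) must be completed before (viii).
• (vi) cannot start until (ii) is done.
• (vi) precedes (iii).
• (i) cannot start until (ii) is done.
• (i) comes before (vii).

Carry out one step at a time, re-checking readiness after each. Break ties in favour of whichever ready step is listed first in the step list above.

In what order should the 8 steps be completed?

(ii) and (iv) have no prerequisites; (ii) is listed earlier, so (ii) is first.
(i) and (vi) now also ready, so the ready set is {(i), (iv), (vi)}; (i) is listed earlier → (i).
(vii) now also ready, so the ready set is {(iv), (vi), (vii)}; (iv) is listed earlier → (iv).
(vi) and (vii) are both available; (vi) is listed earlier → (vi).
(iii) now also ready, so the ready set is {(iii), (vii)}; (iii) is listed earlier → (iii).
(v) and (viii) now also ready, so the ready set is {(v), (vii), (viii)}; (v) is listed earlier → (v).
(vii) and (viii) are both available; (vii) is listed earlier → (vii).
(viii) needed (iii), now all done → (viii).

(ii), (i), (iv), (vi), (iii), (v), (vii), (viii)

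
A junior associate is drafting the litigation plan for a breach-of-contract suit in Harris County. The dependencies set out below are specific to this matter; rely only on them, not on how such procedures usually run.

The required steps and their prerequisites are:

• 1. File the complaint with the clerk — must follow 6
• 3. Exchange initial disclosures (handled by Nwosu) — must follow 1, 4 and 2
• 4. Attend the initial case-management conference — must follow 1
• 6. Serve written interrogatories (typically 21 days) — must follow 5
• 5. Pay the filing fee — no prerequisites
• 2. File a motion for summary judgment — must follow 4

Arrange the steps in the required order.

Only 5 has no prerequisites, so it is first.
6 needed 5, now all done → 6.
That leaves 1 as the only ready step → 1.
That leaves 4 as the only ready step → 4.
2 needed 4, now all done → 2.
3 needed 1, 4 and 2, now all done → 3.

5, 6, 1, 4, 2, 3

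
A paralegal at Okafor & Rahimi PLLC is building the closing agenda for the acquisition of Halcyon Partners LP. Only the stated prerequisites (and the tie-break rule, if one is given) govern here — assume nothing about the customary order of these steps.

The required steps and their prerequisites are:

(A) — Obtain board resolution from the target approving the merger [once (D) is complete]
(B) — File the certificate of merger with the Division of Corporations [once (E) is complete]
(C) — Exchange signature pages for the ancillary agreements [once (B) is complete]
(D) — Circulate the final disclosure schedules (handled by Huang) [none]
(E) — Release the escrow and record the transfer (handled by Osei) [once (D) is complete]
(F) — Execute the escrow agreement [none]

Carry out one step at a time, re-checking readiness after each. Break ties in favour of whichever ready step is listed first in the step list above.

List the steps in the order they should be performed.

Nothing is required for (D) and (F). (D) is listed earlier → (D) first.
Now (A), (E) and (F) have their prerequisites met. (A) is listed earlier, so (A) next.
(E) and (F) are both available; (E) is listed earlier → (E).
Ready: (B) and (F). (B) is listed earlier → (B).
Now (C) and (F) have their prerequisites met. (C) is listed earlier, so (C) next.
(F) is the only step now ready → (F).

(D), (A), (E), (B), (C), (F)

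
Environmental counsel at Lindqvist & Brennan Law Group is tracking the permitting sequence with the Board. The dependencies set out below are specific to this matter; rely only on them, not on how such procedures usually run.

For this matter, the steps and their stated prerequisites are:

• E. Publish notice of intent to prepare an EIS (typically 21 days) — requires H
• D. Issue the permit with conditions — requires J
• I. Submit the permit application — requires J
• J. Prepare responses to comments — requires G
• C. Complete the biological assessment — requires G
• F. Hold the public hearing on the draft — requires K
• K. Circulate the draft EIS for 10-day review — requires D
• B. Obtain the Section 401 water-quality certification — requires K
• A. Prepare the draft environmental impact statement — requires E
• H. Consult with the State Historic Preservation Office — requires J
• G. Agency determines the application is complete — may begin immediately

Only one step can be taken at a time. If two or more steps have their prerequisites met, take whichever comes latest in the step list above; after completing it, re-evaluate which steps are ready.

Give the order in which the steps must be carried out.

G has no prerequisites → G first.
C and J are both available; C is listed later → C.
J needed G, now all done → J.
Ready: H, I and D. H is listed later → H.
Now I, D and E have their prerequisites met. I is listed later, so I next.
Now D and E have their prerequisites met. D is listed later, so D next.
K now also ready, so the ready set is {K, E}; K is listed later → K.
B and F now also ready, so the ready set is {B, F, E}; B is listed later → B.
F and E are both available; F is listed later → F.
Next only E has its prerequisites met → E.
A needed E, now all done → A.

G, C, J, H, I, D, K, B, F, E, A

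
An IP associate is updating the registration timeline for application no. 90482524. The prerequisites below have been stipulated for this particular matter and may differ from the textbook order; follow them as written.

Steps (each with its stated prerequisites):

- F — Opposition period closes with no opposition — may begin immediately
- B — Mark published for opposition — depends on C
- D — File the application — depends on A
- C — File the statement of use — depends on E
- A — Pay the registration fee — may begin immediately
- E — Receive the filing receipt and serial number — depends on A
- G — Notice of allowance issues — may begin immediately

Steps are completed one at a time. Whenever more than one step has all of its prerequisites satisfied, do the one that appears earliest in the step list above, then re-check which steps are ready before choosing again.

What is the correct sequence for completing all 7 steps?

F → A → D → E → C → B → G

F, A and G have no prerequisites; F is listed earlier, so F is first.
A and G are both available; A is listed earlier → A.
Ready: D, E and G. D is listed earlier → D.
Now E and G have their prerequisites met. E is listed earlier, so E next.
C now also ready, so the ready set is {C, G}; C is listed earlier → C.
B and G are both available; B is listed earlier → B.
G is the only step now ready → G.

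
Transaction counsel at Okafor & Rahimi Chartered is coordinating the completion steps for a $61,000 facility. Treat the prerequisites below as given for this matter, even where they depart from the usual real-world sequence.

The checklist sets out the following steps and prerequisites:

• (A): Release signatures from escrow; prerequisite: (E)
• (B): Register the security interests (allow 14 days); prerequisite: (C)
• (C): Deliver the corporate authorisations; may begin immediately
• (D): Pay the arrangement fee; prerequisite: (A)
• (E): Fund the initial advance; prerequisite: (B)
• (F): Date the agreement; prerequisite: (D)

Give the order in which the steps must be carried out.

(C), (B), (E), (A), (D), (F)

Only (C) has no prerequisites, so it is first.
That leaves (B) as the only ready step → (B).
(E) is the only step now ready → (E).
Next only (A) has its prerequisites met → (A).
(D) needed (A), now all done → (D).
(F) is the only step now ready → (F).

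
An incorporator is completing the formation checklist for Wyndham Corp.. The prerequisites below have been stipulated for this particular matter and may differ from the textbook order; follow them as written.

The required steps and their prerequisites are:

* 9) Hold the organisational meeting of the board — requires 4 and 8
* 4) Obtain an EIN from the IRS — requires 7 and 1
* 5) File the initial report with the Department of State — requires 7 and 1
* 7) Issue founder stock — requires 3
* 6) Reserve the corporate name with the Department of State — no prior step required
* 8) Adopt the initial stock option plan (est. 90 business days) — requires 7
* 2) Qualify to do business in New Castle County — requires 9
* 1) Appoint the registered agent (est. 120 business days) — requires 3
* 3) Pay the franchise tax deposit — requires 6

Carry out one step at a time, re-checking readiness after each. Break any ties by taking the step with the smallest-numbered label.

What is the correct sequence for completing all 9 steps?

6 3 1 7 4 5 8 9 2

6 has no prerequisites → 6 first.
Next only 3 has its prerequisites met → 3.
Ready: 1 and 7. 1 has the earlier label → 1.
7 is the only step now ready → 7.
Ready: 4, 5 and 8. 4 has the earlier label → 4.
5 and 8 are both available; 5 has the earlier label → 5.
Next only 8 has its prerequisites met → 8.
Next only 9 has its prerequisites met → 9.
2 needed 9, now all done → 2.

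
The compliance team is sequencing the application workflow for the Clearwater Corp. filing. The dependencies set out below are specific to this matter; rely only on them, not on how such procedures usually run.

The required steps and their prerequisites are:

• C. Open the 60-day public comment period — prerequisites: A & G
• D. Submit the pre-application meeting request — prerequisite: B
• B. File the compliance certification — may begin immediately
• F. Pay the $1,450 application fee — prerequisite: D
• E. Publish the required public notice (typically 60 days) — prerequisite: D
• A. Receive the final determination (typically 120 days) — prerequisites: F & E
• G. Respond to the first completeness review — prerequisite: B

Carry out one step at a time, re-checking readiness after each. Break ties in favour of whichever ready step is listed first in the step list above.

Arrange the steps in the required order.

B, D, F, E, A, G, C

B is the only step with nothing outstanding, so it goes first.
D and G are both available; D is listed earlier → D.
Ready: F, E and G. F is listed earlier → F.
Ready: E and G. E is listed earlier → E.
Ready: A and G. A is listed earlier → A.
G is the only step now ready → G.
Next only C has its prerequisites met → C.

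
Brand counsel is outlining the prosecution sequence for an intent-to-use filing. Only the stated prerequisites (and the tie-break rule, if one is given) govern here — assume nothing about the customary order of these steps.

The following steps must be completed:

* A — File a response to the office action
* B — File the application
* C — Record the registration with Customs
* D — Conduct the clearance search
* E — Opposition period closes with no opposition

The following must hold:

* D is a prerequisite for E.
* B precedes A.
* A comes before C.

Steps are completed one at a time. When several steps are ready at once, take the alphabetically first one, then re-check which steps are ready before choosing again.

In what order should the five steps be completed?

Nothing is required for B and D. B has the earlier label → B first.
A now also ready, so the ready set is {A, D}; A has the earlier label → A.
C now also ready, so the ready set is {C, D}; C has the earlier label → C.
That leaves D as the only ready step → D.
E needed D, now all done → E.

B, A, C, D, E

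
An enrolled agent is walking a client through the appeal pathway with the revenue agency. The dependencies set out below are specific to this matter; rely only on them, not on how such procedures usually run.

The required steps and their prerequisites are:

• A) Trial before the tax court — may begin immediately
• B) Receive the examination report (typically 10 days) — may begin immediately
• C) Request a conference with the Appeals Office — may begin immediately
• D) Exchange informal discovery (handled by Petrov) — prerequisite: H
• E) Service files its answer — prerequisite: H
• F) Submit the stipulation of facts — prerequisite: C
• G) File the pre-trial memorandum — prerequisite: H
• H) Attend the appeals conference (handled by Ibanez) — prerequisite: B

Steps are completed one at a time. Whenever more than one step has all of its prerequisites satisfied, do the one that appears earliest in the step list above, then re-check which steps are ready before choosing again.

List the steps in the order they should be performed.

A, B, C, F, H, D, E, G

Nothing is required for A, B and C. A is listed earlier → A first.
Now B and C have their prerequisites met. B is listed earlier, so B next.
H now also ready, so the ready set is {C, H}; C is listed earlier → C.
Now F and H have their prerequisites met. F is listed earlier, so F next.
H needed B, now all done → H.
D, E and G are all available; D is listed earlier → D.
Ready: E and G. E is listed earlier → E.
G needed H, now all done → G.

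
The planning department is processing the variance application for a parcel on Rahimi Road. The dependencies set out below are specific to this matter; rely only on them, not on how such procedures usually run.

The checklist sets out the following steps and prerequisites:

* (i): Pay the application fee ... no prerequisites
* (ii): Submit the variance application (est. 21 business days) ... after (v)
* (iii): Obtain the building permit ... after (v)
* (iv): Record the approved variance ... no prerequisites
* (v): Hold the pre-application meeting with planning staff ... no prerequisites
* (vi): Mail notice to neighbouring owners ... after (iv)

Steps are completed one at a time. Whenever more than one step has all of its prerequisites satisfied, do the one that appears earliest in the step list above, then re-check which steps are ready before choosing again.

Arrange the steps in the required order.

(i) (iv) (v) (ii) (iii) (vi)

(i), (iv) and (v) have no prerequisites; (i) is listed earlier, so (i) is first.
Now (iv) and (v) have their prerequisites met. (iv) is listed earlier, so (iv) next.
(v) and (vi) are both available; (v) is listed earlier → (v).
Ready: (ii), (iii) and (vi). (ii) is listed earlier → (ii).
Ready: (iii) and (vi). (iii) is listed earlier → (iii).
(vi) needed (iv), now all done → (vi).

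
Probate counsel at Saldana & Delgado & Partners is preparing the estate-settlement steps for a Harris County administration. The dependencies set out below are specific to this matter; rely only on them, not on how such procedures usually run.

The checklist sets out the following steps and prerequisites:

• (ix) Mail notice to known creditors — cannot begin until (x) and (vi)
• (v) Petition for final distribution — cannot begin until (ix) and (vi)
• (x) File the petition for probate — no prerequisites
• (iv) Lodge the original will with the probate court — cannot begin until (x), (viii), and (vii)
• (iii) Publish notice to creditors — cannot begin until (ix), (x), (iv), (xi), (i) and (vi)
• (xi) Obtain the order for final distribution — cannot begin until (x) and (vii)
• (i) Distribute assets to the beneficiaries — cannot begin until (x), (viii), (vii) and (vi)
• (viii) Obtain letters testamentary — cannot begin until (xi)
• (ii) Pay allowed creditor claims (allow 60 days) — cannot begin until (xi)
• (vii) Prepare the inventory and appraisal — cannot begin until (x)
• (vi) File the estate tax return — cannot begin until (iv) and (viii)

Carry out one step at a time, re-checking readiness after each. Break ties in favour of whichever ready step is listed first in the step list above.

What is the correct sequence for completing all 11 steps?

(x) is the only step with nothing outstanding, so it goes first.
That leaves (vii) as the only ready step → (vii).
Next only (xi) has its prerequisites met → (xi).
(viii) and (ii) are both available; (viii) is listed earlier → (viii).
(iv) now also ready, so the ready set is {(iv), (ii)}; (iv) is listed earlier → (iv).
(vi) now also ready, so the ready set is {(ii), (vi)}; (ii) is listed earlier → (ii).
That leaves (vi) as the only ready step → (vi).
Now (ix) and (i) have their prerequisites met. (ix) is listed earlier, so (ix) next.
(v) now also ready, so the ready set is {(v), (i)}; (v) is listed earlier → (v).
Next only (i) has its prerequisites met → (i).
(iii) needed (ix), (x), (iv), (xi), (i) and (vi), now all done → (iii).

(x), (vii), (xi), (viii), (iv), (ii), (vi), (ix), (v), (i), (iii)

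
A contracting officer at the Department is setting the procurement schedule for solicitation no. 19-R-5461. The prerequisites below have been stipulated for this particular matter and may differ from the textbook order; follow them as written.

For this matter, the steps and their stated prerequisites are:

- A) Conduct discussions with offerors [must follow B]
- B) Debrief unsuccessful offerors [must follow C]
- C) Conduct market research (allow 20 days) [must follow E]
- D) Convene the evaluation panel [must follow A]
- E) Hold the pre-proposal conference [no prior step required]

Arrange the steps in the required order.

E → C → B → A → D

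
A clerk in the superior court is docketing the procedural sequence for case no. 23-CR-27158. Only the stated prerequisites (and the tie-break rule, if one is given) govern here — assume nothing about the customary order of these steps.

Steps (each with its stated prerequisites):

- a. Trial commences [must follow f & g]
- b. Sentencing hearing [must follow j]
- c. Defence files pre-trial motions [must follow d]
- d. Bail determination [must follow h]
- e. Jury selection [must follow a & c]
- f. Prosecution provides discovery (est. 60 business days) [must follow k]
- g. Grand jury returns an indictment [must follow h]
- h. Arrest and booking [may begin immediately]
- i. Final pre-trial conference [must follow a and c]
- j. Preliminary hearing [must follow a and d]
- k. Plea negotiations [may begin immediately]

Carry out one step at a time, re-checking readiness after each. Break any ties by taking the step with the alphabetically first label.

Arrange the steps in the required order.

h, d, c, g, k, f, a, e, i, j, b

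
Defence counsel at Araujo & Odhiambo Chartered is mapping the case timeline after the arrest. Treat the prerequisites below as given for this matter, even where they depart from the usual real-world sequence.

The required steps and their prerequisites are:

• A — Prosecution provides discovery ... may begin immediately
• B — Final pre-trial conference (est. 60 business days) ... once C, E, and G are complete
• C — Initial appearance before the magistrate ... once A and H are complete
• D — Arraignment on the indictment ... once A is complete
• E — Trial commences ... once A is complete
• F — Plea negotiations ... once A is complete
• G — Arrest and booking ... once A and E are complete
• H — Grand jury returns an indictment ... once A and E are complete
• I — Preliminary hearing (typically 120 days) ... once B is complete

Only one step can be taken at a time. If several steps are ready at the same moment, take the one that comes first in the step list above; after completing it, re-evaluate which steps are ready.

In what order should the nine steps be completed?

Only A has no prerequisites, so it is first.
Now D, E and F have their prerequisites met. D is listed earlier, so D next.
Now E and F have their prerequisites met. E is listed earlier, so E next.
G and H now also ready, so the ready set is {F, G, H}; F is listed earlier → F.
Now G and H have their prerequisites met. G is listed earlier, so G next.
H needed A and E, now all done → H.
C is the only step now ready → C.
That leaves B as the only ready step → B.
I is the only step now ready → I.

A D E F G H C B I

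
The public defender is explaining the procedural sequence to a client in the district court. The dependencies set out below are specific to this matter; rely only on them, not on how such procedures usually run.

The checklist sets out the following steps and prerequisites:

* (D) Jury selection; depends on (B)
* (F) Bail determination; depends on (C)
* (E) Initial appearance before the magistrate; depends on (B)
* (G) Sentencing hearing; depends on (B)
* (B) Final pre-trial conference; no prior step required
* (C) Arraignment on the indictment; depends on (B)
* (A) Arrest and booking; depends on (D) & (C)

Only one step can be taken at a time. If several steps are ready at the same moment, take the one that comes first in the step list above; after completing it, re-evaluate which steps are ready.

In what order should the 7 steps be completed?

(B), (D), (E), (G), (C), (F), (A)

(B) has no prerequisites → (B) first.
Ready: (D), (E), (G) and (C). (D) is listed earlier → (D).
(E), (G) and (C) are all available; (E) is listed earlier → (E).
Now (G) and (C) have their prerequisites met. (G) is listed earlier, so (G) next.
(C) needed (B), now all done → (C).
(F) and (A) are both available; (F) is listed earlier → (F).
(A) needed (D) and (C), now all done → (A).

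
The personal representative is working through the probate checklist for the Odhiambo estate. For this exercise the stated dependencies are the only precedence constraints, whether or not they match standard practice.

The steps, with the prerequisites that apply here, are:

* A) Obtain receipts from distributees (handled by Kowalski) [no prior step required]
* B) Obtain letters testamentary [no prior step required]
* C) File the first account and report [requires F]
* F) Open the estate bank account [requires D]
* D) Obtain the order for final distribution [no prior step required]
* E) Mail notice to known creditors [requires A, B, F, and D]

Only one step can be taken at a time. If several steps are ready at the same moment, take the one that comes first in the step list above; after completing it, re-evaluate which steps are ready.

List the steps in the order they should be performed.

A → B → D → F → C → E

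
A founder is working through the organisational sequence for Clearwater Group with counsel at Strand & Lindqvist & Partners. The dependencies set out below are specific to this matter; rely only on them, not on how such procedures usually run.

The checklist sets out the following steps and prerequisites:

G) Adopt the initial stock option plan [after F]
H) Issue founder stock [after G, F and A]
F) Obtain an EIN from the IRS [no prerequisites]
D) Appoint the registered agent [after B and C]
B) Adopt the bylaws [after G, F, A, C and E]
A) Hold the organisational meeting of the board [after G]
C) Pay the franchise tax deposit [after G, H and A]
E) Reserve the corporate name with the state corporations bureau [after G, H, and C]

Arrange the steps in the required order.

F, G, A, H, C, E, B, D

F is the only step with nothing outstanding, so it goes first.
G is the only step now ready → G.
A needed G, now all done → A.
Next only H has its prerequisites met → H.
C needed G, H and A, now all done → C.
E needed G, H and C, now all done → E.
Next only B has its prerequisites met → B.
That leaves D as the only ready step → D.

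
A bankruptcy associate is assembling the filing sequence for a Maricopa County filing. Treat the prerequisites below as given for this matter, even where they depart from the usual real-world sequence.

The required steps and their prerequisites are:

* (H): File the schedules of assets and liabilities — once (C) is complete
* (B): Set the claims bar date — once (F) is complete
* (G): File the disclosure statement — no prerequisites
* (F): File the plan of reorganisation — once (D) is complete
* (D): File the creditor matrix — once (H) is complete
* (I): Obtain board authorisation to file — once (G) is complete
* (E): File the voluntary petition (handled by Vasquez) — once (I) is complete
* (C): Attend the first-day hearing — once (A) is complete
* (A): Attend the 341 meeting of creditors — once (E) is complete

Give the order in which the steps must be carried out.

(G) has no prerequisites → (G) first.
(I) is the only step now ready → (I).
(E) needed (I), now all done → (E).
(A) needed (E), now all done → (A).
That leaves (C) as the only ready step → (C).
(H) needed (C), now all done → (H).
(D) is the only step now ready → (D).
Next only (F) has its prerequisites met → (F).
(B) needed (F), now all done → (B).

(G), (I), (E), (A), (C), (H), (D), (F), (B)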